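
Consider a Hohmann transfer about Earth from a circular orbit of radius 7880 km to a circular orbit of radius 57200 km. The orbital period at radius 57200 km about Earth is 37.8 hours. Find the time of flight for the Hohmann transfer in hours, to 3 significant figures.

From Kepler's third law T² = 4π²r³/μ at r = 57200 km, T = 37.8 hours = 37.8 × 3600 s = 1.3608×10^5 s: μ = 4π²r³/T² = 3.98987×10^5 km³/s².
The Hohmann ellipse has a_t = (r₁ + r₂)/2 = 32540 km.
Half the transfer-orbit period gives t = π√(a_t³/μ) = 29190 s.
Converting: 29190 s ÷ 3600 s/hour = 8.11 hours.

t = 8.11 hours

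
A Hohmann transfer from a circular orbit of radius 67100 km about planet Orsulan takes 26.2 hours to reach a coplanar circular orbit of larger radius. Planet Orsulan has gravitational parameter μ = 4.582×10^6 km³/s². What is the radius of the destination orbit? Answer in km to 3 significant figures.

r₂ = 2.54×10^5 km

Transfer time t = 26.2 hours = 94320 s, and t = π√(a_t³/μ).
So a_t = (μ t²/π²)^(1/3) = (4.582×10^6 × (94320)² / π²)^(1/3) = 1.6044×10^5 km.
Since a_t = (r₁ + r₂)/2, r₂ = 2a_t − r₁ = 2×1.6044×10^5 − 67100 = 2.5378×10^5 km.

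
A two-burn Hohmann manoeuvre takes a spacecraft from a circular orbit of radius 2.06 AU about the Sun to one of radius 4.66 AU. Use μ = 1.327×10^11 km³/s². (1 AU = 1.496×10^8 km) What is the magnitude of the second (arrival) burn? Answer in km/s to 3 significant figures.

In km: r₁ = 2.06 × 1.496×10^8 = 3.08176×10^8 km; r₂ = 4.66 × 1.496×10^8 = 6.97136×10^8 km.
Semi-major axis of the transfer orbit: a_t = (3.08176×10^8 + 6.97136×10^8)/2 = 5.02656×10^8 km.
Circular speed at r = 6.97136×10^8 km: v_c = √(μ/r) = 13.797 km/s.
Vis-viva on the transfer ellipse at r = 6.97136×10^8 km gives v_t = √[μ(2/r − 1/a_t)] = 10.803 km/s.
Δv₂ = |v_t − v_c| = |10.803 − 13.797| = 2.994 km/s.

Δv₂ = 2.99 km/s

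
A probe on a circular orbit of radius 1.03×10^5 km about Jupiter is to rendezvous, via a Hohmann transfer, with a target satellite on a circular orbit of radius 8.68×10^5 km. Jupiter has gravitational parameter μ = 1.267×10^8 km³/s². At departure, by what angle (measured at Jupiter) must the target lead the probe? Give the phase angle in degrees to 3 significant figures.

φ = 105°

Semi-major axis of the transfer orbit: a_t = (1.030×10^5 + 8.680×10^5)/2 = 4.855×10^5 km.
Transfer time t = π√(a_t³/μ) = 94416 s.
Target angular speed ω₂ = √(μ/r₂³) = 1.3919×10^-5 rad/s.
Angle swept by the target during transfer: ω₂·t = 1.3142 rad = 75.30°.
The probe traverses 180° on the transfer ellipse, so the target must lead by 180° − 75.30° = 105°.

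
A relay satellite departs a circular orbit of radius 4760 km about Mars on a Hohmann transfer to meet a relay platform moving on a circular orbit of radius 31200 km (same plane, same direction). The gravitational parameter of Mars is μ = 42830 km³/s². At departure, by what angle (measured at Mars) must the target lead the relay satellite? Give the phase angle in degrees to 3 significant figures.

Transfer-ellipse semi-major axis a_t = (r₁ + r₂)/2 = (4760 + 31200)/2 = 17980 km.
Transfer time t = π√(a_t³/μ) = 36598 s.
Target angular speed ω₂ = √(μ/r₂³) = 3.7553×10^-5 rad/s.
Angle swept by the target during transfer: ω₂·t = 1.3744 rad = 78.75°.
The relay satellite traverses 180° on the transfer ellipse, so the target must lead by 180° − 78.75° = 101°.

φ = 101°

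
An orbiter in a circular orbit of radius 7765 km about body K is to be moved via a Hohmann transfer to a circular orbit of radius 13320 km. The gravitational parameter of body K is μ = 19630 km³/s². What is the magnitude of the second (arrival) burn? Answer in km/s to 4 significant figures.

Δv₂ = 0.1721 km/s

Semi-major axis of the transfer orbit: a_t = (7765 + 13320)/2 = 10542.5 km.
On the circular orbit at r = 13320 km, v_c = √(μ/r) = 1.2140 km/s.
Transfer-orbit speed at the same r (vis-viva, a = a_t): v_t = √[μ(2/r − 1/a_t)] = 1.0419 km/s.
Δv₂ = |v_t − v_c| = |1.0419 − 1.2140| = 0.1721 km/s.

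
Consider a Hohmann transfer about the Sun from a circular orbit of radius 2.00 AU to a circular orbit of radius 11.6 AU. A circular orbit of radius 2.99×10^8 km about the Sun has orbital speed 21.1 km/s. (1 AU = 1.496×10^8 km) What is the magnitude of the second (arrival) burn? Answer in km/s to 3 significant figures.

Δv₂ = 4.01 km/s

From the circular-orbit relation v² = μ/r at r = 2.99×10^8 km: μ = v²r = (21.1)² × 2.99×10^8 = 1.33118×10^11 km³/s².
In km: r₁ = 2.00 × 1.496×10^8 = 2.992×10^8 km; r₂ = 11.6 × 1.496×10^8 = 1.73536×10^9 km.
The Hohmann ellipse has a_t = (r₁ + r₂)/2 = 1.01728×10^9 km.
On the circular orbit at r = 1.73536×10^9 km, v_c = √(μ/r) = 8.758 km/s.
Vis-viva on the transfer ellipse at r = 1.73536×10^9 km gives v_t = √[μ(2/r − 1/a_t)] = 4.750 km/s.
Δv₂ = |v_t − v_c| = |4.750 − 8.758| = 4.008 km/s.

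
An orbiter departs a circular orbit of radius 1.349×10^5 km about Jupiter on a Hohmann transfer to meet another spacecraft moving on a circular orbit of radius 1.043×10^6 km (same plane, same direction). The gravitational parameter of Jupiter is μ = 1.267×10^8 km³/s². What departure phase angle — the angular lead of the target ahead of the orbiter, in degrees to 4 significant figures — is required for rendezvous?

The Hohmann ellipse has a_t = (r₁ + r₂)/2 = 5.8895×10^5 km.
Transfer time t = π√(a_t³/μ) = 1.261×10^5 s.
Target angular speed ω₂ = √(μ/r₂³) = 1.057×10^-5 rad/s.
Angle swept by the target during transfer: ω₂·t = 1.333 rad = 76.38°.
Arrival is 180° from departure on the ellipse, so φ = 180° − 76.38° = 103.6°.

φ = 103.6°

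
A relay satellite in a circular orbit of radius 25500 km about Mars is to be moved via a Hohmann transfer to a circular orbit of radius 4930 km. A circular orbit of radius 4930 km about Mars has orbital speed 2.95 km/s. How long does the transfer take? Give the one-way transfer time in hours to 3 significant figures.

t = 7.91 hours

From the circular-orbit relation v² = μ/r at r = 4930 km: μ = v²r = (2.95)² × 4930 = 42903.3 km³/s².
The Hohmann ellipse has a_t = (r₁ + r₂)/2 = 15215 km.
Transfer time t = π√(a_t³/μ) = π√((15215)³ / 42903.3) = 28470 s.
Converting: 28470 s ÷ 3600 s/hour = 7.91 hours.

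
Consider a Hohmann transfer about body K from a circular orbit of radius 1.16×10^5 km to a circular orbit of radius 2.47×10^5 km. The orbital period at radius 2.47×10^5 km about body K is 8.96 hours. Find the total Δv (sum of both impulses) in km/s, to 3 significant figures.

Δv = 21.3 km/s

From Kepler's third law T² = 4π²r³/μ at r = 2.47×10^5 km, T = 8.96 hours = 8.96 × 3600 s = 32256 s: μ = 4π²r³/T² = 5.71781×10^8 km³/s².
The Hohmann ellipse has a_t = (r₁ + r₂)/2 = 1.815×10^5 km.
Circular speed at r₁: v₁ = √(μ/r₁) = √(5.71781×10^8/1.160×10^5) = 70.21 km/s.
On the transfer ellipse at r₁, vis-viva gives v_p = √[μ(2/r₁ − 1/a_t)] = 81.90 km/s.
First burn Δv₁ = |v_p − v₁| = 11.69 km/s.
At r₂, v₂ = √(μ/r₂) = 48.113 km/s.
Transfer-orbit speed at r₂: v_a = √[μ(2/r₂ − 1/a_t)] = 38.464 km/s.
Second burn Δv₂ = |v₂ − v_a| = 9.649 km/s.
Δv = Δv₁ + Δv₂ = 11.69 + 9.649 = 21.34 km/s.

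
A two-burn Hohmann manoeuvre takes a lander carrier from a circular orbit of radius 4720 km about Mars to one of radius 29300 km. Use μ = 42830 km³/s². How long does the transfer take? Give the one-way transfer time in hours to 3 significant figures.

t = 9.35 hours

Transfer-ellipse semi-major axis a_t = (r₁ + r₂)/2 = (4720 + 29300)/2 = 17010 km.
Transfer time t = π√(a_t³/μ) = π√((17010)³ / 42830) = 33677 s.
Converting: 33677 s ÷ 3600 s/hour = 9.35 hours.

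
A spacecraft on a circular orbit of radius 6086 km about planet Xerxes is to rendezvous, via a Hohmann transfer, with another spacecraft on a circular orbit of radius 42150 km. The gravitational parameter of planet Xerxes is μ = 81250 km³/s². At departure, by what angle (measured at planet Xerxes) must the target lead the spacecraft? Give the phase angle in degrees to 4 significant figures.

φ = 102.1°

Semi-major axis of the transfer orbit: a_t = (6086 + 42150)/2 = 24118 km.
The half-period of the transfer ellipse is t = π√(a_t³/μ) = 41280 s.
The target's mean motion on its circular orbit is ω₂ = √(μ/r₂³) = 3.294×10^-5 rad/s.
Angle swept by the target during transfer: ω₂·t = 1.3598 rad = 77.91°.
The spacecraft traverses 180° on the transfer ellipse, so the target must lead by 180° − 77.91° = 102.1°.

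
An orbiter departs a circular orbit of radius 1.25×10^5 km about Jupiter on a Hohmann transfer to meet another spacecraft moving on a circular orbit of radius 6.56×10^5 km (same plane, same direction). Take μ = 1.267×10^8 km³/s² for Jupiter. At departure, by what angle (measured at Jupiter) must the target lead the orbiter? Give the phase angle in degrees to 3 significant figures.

φ = 97.3°

The Hohmann ellipse has a_t = (r₁ + r₂)/2 = 3.905×10^5 km.
The half-period of the transfer ellipse is t = π√(a_t³/μ) = 68107.2 s.
The target's mean motion on its circular orbit is ω₂ = √(μ/r₂³) = 2.11852×10^-5 rad/s.
Angle swept by the target during transfer: ω₂·t = 1.4429 rad = 82.67°.
The orbiter traverses 180° on the transfer ellipse, so the target must lead by 180° − 82.67° = 97.3°.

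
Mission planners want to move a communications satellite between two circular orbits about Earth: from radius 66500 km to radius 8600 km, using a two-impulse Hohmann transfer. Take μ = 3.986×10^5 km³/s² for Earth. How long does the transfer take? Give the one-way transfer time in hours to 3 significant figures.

Transfer-ellipse semi-major axis a_t = (r₁ + r₂)/2 = (66500 + 8600)/2 = 37550 km.
By Kepler's third law the transfer-orbit period is T = 2π√(a_t³/μ), so t = T/2 = 36210 s.
Converting: 36210 s ÷ 3600 s/hour = 10.1 hours.

t = 10.1 hours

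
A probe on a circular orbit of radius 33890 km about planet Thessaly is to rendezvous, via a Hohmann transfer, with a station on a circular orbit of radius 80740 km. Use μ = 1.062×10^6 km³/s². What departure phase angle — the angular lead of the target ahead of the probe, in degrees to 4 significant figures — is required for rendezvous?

The Hohmann ellipse has a_t = (r₁ + r₂)/2 = 57315 km.
Transfer time t = π√(a_t³/μ) = 41830 s.
The target's mean motion on its circular orbit is ω₂ = √(μ/r₂³) = 4.492×10^-5 rad/s.
Angle swept by the target during transfer: ω₂·t = 1.879 rad = 107.66°.
The probe traverses 180° on the transfer ellipse, so the target must lead by 180° − 107.66° = 72.34°.

φ = 72.34°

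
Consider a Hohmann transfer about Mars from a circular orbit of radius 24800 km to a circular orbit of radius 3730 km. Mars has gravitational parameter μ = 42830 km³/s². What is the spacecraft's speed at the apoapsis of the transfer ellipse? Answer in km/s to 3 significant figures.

Semi-major axis of the transfer orbit: a_t = (24800 + 3730)/2 = 14265 km.
At apoapsis, r = 24800 km.
From the vis-viva equation, v = √[μ(2/r − 1/a_t)] = 0.6720 km/s.

v = 0.672 km/s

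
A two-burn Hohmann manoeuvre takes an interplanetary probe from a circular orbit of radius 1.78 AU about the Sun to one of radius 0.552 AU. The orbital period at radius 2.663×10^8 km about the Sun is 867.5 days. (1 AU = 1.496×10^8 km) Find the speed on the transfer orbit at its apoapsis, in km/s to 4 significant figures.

From Kepler's third law T² = 4π²r³/μ at r = 2.663×10^8 km, T = 867.5 days = 867.5 × 86400 s = 7.4952×10^7 s: μ = 4π²r³/T² = 1.32711×10^11 km³/s².
In km: r₁ = 1.78 × 1.496×10^8 = 2.66288×10^8 km; r₂ = 0.552 × 1.496×10^8 = 8.25792×10^7 km.
The Hohmann ellipse has a_t = (r₁ + r₂)/2 = 1.744336×10^8 km.
At apoapsis, r = 2.66288×10^8 km.
Applying v² = μ(2/r − 1/a_t): v = 15.36 km/s.

v = 15.36 km/s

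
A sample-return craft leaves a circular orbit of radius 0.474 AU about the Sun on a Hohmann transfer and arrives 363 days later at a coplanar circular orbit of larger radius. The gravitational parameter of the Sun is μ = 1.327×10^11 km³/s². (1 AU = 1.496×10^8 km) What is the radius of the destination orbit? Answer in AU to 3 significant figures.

In km: r₁ = 0.474 × 1.496×10^8 = 7.09104×10^7 km.
Transfer time t = 363 days = 3.13632×10^7 s, and t = π√(a_t³/μ).
So a_t = (μ t²/π²)^(1/3) = (1.327×10^11 × (3.13632×10^7)² / π²)^(1/3) = 2.3649×10^8 km.
Since a_t = (r₁ + r₂)/2, r₂ = 2a_t − r₁ = 2×2.3649×10^8 − 7.09104×10^7 = 4.020696×10^8 km.
In AU: r₂ = 4.020696×10^8 / 1.496×10^8 = 2.69 AU.

r₂ = 2.69 AU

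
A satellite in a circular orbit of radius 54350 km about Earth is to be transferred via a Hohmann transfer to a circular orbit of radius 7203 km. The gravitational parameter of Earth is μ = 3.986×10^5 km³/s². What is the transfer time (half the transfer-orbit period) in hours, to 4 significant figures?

Semi-major axis of the transfer orbit: a_t = (54350 + 7203)/2 = 30776.5 km.
Transfer time t = π√(a_t³/μ) = π√((30776.5)³ / 3.986×10^5) = 26866 s.
Converting: 26866 s ÷ 3600 s/hour = 7.463 hours.

t = 7.463 hours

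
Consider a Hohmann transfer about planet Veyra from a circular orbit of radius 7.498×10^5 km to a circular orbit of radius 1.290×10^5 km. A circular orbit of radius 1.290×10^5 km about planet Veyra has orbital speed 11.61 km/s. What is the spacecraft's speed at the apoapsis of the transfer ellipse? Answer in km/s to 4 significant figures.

From the circular-orbit relation v² = μ/r at r = 1.290×10^5 km: μ = v²r = (11.61)² × 1.290×10^5 = 1.73882×10^7 km³/s².
Semi-major axis of the transfer orbit: a_t = (7.498×10^5 + 1.290×10^5)/2 = 4.394×10^5 km.
The apoapsis of the transfer ellipse is at r = 7.498×10^5 km.
From the vis-viva equation, v = √[μ(2/r − 1/a_t)] = 2.609 km/s.

v = 2.609 km/s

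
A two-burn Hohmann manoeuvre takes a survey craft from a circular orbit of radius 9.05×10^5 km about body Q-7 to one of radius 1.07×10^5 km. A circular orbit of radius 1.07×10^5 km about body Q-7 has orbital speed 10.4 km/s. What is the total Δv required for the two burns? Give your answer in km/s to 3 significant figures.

From the circular-orbit relation v² = μ/r at r = 1.07×10^5 km: μ = v²r = (10.4)² × 1.07×10^5 = 1.15731×10^7 km³/s².
Transfer-ellipse semi-major axis a_t = (r₁ + r₂)/2 = (9.050×10^5 + 1.070×10^5)/2 = 5.060×10^5 km.
At r₁ the circular-orbit speed is v₁ = √(μ/r₁) = 3.5760 km/s.
On the transfer ellipse at r₁, vis-viva gives v_a = √[μ(2/r₁ − 1/a_t)] = 1.6444 km/s.
First burn Δv₁ = |v_a − v₁| = 1.9316 km/s.
At r₂, v₂ = √(μ/r₂) = 10.4000 km/s.
Transfer-orbit speed at r₂: v_p = √[μ(2/r₂ − 1/a_t)] = 13.9086 km/s.
Second burn Δv₂ = |v₂ − v_p| = 3.5086 km/s.
Total Δv = Δv₁ + Δv₂ = 5.440 km/s.

Δv = 5.44 km/s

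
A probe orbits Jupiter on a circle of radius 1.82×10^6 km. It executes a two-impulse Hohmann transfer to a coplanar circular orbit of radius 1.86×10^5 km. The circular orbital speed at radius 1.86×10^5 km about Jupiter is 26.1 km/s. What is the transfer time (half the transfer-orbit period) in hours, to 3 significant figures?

t = 77.9 hours

From the circular-orbit relation v² = μ/r at r = 1.86×10^5 km: μ = v²r = (26.1)² × 1.86×10^5 = 1.26705×10^8 km³/s².
Semi-major axis of the transfer orbit: a_t = (1.820×10^6 + 1.860×10^5)/2 = 1.003×10^6 km.
By Kepler's third law the transfer-orbit period is T = 2π√(a_t³/μ), so t = T/2 = 2.804×10^5 s.
Converting: 2.804×10^5 s ÷ 3600 s/hour = 77.9 hours.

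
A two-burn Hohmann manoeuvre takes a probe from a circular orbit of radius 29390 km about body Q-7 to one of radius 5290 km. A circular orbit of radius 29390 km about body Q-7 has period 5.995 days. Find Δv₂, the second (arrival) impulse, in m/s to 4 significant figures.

Δv₂ = 253.7 m/s

From Kepler's third law T² = 4π²r³/μ at r = 29390 km, T = 5.995 days = 5.995 × 86400 s = 5.17968×10^5 s: μ = 4π²r³/T² = 3735.53 km³/s².
Transfer-ellipse semi-major axis a_t = (r₁ + r₂)/2 = (29390 + 5290)/2 = 17340 km.
Circular speed at r = 5290 km: v_c = √(μ/r) = 0.8403 km/s.
Vis-viva on the transfer ellipse at r = 5290 km gives v_t = √[μ(2/r − 1/a_t)] = 1.094 km/s.
Δv₂ = |v_t − v_c| = |1.094 − 0.8403| = 0.2537 km/s.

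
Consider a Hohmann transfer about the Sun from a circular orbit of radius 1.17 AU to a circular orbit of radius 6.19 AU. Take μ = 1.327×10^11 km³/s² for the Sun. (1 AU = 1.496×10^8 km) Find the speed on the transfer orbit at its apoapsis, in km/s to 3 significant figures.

v = 6.75 km/s

In km: r₁ = 1.17 × 1.496×10^8 = 1.75032×10^8 km; r₂ = 6.19 × 1.496×10^8 = 9.26024×10^8 km.
The Hohmann ellipse has a_t = (r₁ + r₂)/2 = 5.50528×10^8 km.
At apoapsis, r = 9.26024×10^8 km.
From the vis-viva equation, v = √[μ(2/r − 1/a_t)] = 6.750 km/s.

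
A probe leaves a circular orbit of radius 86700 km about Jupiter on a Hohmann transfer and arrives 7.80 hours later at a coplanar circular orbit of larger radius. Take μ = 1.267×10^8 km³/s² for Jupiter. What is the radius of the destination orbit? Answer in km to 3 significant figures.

r₂ = 3.46×10^5 km

Transfer time t = 7.80 hours = 28080 s, and t = π√(a_t³/μ).
So a_t = (μ t²/π²)^(1/3) = (1.267×10^8 × (28080)² / π²)^(1/3) = 2.1632×10^5 km.
Since a_t = (r₁ + r₂)/2, r₂ = 2a_t − r₁ = 2×2.1632×10^5 − 86700 = 3.4594×10^5 km.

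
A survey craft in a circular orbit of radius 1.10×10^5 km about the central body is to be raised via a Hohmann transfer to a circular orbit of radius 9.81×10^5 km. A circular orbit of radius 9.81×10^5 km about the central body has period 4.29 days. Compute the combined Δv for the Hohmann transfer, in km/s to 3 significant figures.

Δv = 26.1 km/s

From Kepler's third law T² = 4π²r³/μ at r = 9.81×10^5 km, T = 4.29 days = 4.29 × 86400 s = 3.70656×10^5 s: μ = 4π²r³/T² = 2.71284×10^8 km³/s².
Semi-major axis of the transfer orbit: a_t = (1.100×10^5 + 9.810×10^5)/2 = 5.455×10^5 km.
At r₁ the circular-orbit speed is v₁ = √(μ/r₁) = 49.66 km/s.
Transfer-orbit speed at r₁ (v² = μ(2/r − 1/a)): v_p = √[μ(2/r₁ − 1/a_t)] = 66.60 km/s.
First burn Δv₁ = |v_p − v₁| = 16.94 km/s.
At r₂, v₂ = √(μ/r₂) = 16.63 km/s.
Transfer-orbit speed at r₂: v_a = √[μ(2/r₂ − 1/a_t)] = 7.468 km/s.
Second burn Δv₂ = |v₂ − v_a| = 9.162 km/s.
Δv = Δv₁ + Δv₂ = 16.94 + 9.162 = 26.10 km/s.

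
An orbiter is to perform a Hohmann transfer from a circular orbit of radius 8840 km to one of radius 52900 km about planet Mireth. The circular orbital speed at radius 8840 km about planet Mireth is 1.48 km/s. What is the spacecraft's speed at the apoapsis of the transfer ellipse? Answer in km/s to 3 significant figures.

v = 0.324 km/s

From the circular-orbit relation v² = μ/r at r = 8840 km: μ = v²r = (1.48)² × 8840 = 19363.1 km³/s².
The Hohmann ellipse has a_t = (r₁ + r₂)/2 = 30870 km.
At apoapsis, r = 52900 km.
From the vis-viva equation, v = √[μ(2/r − 1/a_t)] = 0.3238 km/s.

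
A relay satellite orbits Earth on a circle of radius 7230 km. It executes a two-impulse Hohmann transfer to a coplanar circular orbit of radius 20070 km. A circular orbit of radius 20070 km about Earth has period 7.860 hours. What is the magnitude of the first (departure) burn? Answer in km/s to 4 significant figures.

Δv₁ = 1.578 km/s

From Kepler's third law T² = 4π²r³/μ at r = 20070 km, T = 7.860 hours = 7.860 × 3600 s = 28296 s: μ = 4π²r³/T² = 3.98613×10^5 km³/s².
The Hohmann ellipse has a_t = (r₁ + r₂)/2 = 13650 km.
Circular speed at r = 7230 km: v_c = √(μ/r) = 7.4252 km/s.
Vis-viva on the transfer ellipse at r = 7230 km gives v_t = √[μ(2/r − 1/a_t)] = 9.0036 km/s.
Δv₁ = |v_t − v_c| = |9.0036 − 7.4252| = 1.578 km/s.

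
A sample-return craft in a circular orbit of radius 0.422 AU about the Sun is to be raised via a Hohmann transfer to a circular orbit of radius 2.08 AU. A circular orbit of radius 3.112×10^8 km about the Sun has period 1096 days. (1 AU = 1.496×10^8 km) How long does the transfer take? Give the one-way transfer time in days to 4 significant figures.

t = 255.6 days

From Kepler's third law T² = 4π²r³/μ at r = 3.112×10^8 km, T = 1096 days = 1096 × 86400 s = 9.46944×10^7 s: μ = 4π²r³/T² = 1.32687×10^11 km³/s².
In km: r₁ = 0.422 × 1.496×10^8 = 6.31312×10^7 km; r₂ = 2.08 × 1.496×10^8 = 3.11168×10^8 km.
The Hohmann ellipse has a_t = (r₁ + r₂)/2 = 1.871496×10^8 km.
Transfer time t = π√(a_t³/μ) = π√((1.871496×10^8)³ / 1.32687×10^11) = 2.208×10^7 s.
Converting: 2.208×10^7 s ÷ 86400 s/day = 255.6 days.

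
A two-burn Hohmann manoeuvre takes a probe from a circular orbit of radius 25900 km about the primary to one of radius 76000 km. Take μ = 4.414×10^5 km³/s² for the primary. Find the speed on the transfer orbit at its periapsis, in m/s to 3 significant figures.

v = 5040 m/s

Semi-major axis of the transfer orbit: a_t = (25900 + 76000)/2 = 50950 km.
The periapsis of the transfer ellipse is at r = 25900 km.
Applying v² = μ(2/r − 1/a_t): v = 5.042 km/s.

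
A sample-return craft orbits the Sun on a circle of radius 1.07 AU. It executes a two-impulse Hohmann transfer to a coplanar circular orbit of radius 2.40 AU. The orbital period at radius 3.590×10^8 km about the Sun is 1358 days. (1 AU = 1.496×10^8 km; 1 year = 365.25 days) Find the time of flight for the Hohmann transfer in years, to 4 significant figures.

From Kepler's third law T² = 4π²r³/μ at r = 3.590×10^8 km, T = 1358 days = 1358 × 86400 s = 1.173312×10^8 s: μ = 4π²r³/T² = 1.32683×10^11 km³/s².
In km: r₁ = 1.07 × 1.496×10^8 = 1.60072×10^8 km; r₂ = 2.40 × 1.496×10^8 = 3.5904×10^8 km.
The Hohmann ellipse has a_t = (r₁ + r₂)/2 = 2.59556×10^8 km.
By Kepler's third law the transfer-orbit period is T = 2π√(a_t³/μ), so t = T/2 = 3.607×10^7 s.
Converting: 3.607×10^7 s ÷ 3.15576×10^7 s/year (365.25 × 86400) = 1.143 years.

t = 1.143 years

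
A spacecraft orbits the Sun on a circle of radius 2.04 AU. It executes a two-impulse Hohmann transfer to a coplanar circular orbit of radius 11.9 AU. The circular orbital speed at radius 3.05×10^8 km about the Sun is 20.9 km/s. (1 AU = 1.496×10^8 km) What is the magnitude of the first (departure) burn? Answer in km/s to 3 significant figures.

From the circular-orbit relation v² = μ/r at r = 3.05×10^8 km: μ = v²r = (20.9)² × 3.05×10^8 = 1.33227×10^11 km³/s².
In km: r₁ = 2.04 × 1.496×10^8 = 3.05184×10^8 km; r₂ = 11.9 × 1.496×10^8 = 1.78024×10^9 km.
Transfer-ellipse semi-major axis a_t = (r₁ + r₂)/2 = (3.05184×10^8 + 1.78024×10^9)/2 = 1.042712×10^9 km.
On the circular orbit at r = 3.05184×10^8 km, v_c = √(μ/r) = 20.894 km/s.
Transfer-orbit speed at the same r (vis-viva, a = a_t): v_t = √[μ(2/r − 1/a_t)] = 27.301 km/s.
Δv₁ = |v_t − v_c| = |27.301 − 20.894| = 6.407 km/s.

Δv₁ = 6.41 km/s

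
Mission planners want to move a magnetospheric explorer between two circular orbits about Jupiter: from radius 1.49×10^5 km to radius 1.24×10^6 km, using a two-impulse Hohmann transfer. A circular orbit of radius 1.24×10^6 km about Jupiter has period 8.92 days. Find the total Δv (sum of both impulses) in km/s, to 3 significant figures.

From Kepler's third law T² = 4π²r³/μ at r = 1.24×10^6 km, T = 8.92 days = 8.92 × 86400 s = 7.70688×10^5 s: μ = 4π²r³/T² = 1.26727×10^8 km³/s².
Transfer-ellipse semi-major axis a_t = (r₁ + r₂)/2 = (1.490×10^5 + 1.240×10^6)/2 = 6.945×10^5 km.
Circular speed at r₁: v₁ = √(μ/r₁) = √(1.26727×10^8/1.490×10^5) = 29.164 km/s.
On the transfer ellipse at r₁, vis-viva equation gives v_p = √[μ(2/r₁ − 1/a_t)] = 38.969 km/s.
First burn Δv₁ = |v_p − v₁| = 9.805 km/s.
At r₂, v₂ = √(μ/r₂) = 10.11 km/s.
Transfer-orbit speed at r₂: v_a = √[μ(2/r₂ − 1/a_t)] = 4.683 km/s.
Second burn Δv₂ = |v₂ − v_a| = 5.427 km/s.
Δv = Δv₁ + Δv₂ = 9.805 + 5.427 = 15.23 km/s.

Δv = 15.2 km/s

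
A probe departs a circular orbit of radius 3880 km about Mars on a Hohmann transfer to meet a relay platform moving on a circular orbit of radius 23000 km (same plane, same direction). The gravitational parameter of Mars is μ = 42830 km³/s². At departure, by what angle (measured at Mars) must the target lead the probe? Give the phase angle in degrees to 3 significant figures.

Transfer-ellipse semi-major axis a_t = (r₁ + r₂)/2 = (3880 + 23000)/2 = 13440 km.
Transfer time t = π√(a_t³/μ) = 23652 s.
The target's mean motion on its circular orbit is ω₂ = √(μ/r₂³) = 5.9331×10^-5 rad/s.
Angle swept by the target during transfer: ω₂·t = 1.4033 rad = 80.40°.
The probe traverses 180° on the transfer ellipse, so the target must lead by 180° − 80.40° = 99.6°.

φ = 99.6°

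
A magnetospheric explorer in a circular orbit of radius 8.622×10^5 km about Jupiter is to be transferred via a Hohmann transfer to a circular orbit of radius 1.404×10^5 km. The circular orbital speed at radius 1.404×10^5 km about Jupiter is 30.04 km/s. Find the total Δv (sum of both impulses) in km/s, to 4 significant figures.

Δv = 15.06 km/s

From the circular-orbit relation v² = μ/r at r = 1.404×10^5 km: μ = v²r = (30.04)² × 1.404×10^5 = 1.26697×10^8 km³/s².
Transfer-ellipse semi-major axis a_t = (r₁ + r₂)/2 = (8.622×10^5 + 1.404×10^5)/2 = 5.013×10^5 km.
Circular speed at r₁: v₁ = √(μ/r₁) = √(1.26697×10^8/8.622×10^5) = 12.122 km/s.
Transfer-orbit speed at r₁ (vis-viva): v_a = √[μ(2/r₁ − 1/a_t)] = 6.4153 km/s.
First burn Δv₁ = |v_a − v₁| = 5.707 km/s.
Circular speed at r₂: v₂ = √(μ/r₂) = 30.040 km/s.
Transfer-orbit speed at r₂: v_p = √[μ(2/r₂ − 1/a_t)] = 39.396 km/s.
Second burn Δv₂ = |v₂ − v_p| = 9.356 km/s.
Total Δv = Δv₁ + Δv₂ = 15.06 km/s.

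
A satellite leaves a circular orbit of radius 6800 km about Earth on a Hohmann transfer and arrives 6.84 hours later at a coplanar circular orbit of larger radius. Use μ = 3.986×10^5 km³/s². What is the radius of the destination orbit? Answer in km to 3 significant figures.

r₂ = 51300 km

Transfer time t = 6.84 hours = 24624 s, and t = π√(a_t³/μ).
So a_t = (μ t²/π²)^(1/3) = (3.986×10^5 × (24624)² / π²)^(1/3) = 29039 km.
Since a_t = (r₁ + r₂)/2, r₂ = 2a_t − r₁ = 2×29039 − 6800 = 51278 km.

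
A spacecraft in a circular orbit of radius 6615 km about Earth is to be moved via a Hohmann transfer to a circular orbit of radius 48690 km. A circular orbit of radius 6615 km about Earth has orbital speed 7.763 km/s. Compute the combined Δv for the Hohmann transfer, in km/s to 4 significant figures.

Δv = 4.000 km/s

From the circular-orbit relation v² = μ/r at r = 6615 km: μ = v²r = (7.763)² × 6615 = 3.98647×10^5 km³/s².
Semi-major axis of the transfer orbit: a_t = (6615 + 48690)/2 = 27652.5 km.
Circular speed at r₁: v₁ = √(μ/r₁) = √(3.98647×10^5/6615) = 7.7630 km/s.
On the transfer ellipse at r₁, vis-viva gives v_p = √[μ(2/r₁ − 1/a_t)] = 10.301 km/s.
First burn Δv₁ = |v_p − v₁| = 2.538 km/s.
Circular speed at r₂: v₂ = √(μ/r₂) = 2.861 km/s.
Transfer-orbit speed at r₂: v_a = √[μ(2/r₂ − 1/a_t)] = 1.399 km/s.
Second burn Δv₂ = |v₂ − v_a| = 1.462 km/s.
Δv = Δv₁ + Δv₂ = 2.538 + 1.462 = 4.000 km/s.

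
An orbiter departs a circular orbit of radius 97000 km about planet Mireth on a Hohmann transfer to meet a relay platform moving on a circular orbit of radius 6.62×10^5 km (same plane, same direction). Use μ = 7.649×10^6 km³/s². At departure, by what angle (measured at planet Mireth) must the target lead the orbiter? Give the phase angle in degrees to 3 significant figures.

φ = 102°

Transfer-ellipse semi-major axis a_t = (r₁ + r₂)/2 = (97000 + 6.620×10^5)/2 = 3.795×10^5 km.
Transfer time t = π√(a_t³/μ) = 2.6556×10^5 s.
Target angular speed ω₂ = √(μ/r₂³) = 5.1347×10^-6 rad/s.
Angle swept by the target during transfer: ω₂·t = 1.3636 rad = 78.13°.
The orbiter traverses 180° on the transfer ellipse, so the target must lead by 180° − 78.13° = 102°.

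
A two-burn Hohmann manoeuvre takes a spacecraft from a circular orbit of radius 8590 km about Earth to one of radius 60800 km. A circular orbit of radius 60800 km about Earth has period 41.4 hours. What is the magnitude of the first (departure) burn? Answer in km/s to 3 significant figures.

From Kepler's third law T² = 4π²r³/μ at r = 60800 km, T = 41.4 hours = 41.4 × 3600 s = 1.4904×10^5 s: μ = 4π²r³/T² = 3.99452×10^5 km³/s².
Semi-major axis of the transfer orbit: a_t = (8590 + 60800)/2 = 34695 km.
Circular speed at r = 8590 km: v_c = √(μ/r) = 6.819 km/s.
Vis-viva on the transfer ellipse at r = 8590 km gives v_t = √[μ(2/r − 1/a_t)] = 9.027 km/s.
Δv₁ = |v_t − v_c| = |9.027 − 6.819| = 2.208 km/s.

Δv₁ = 2.21 km/s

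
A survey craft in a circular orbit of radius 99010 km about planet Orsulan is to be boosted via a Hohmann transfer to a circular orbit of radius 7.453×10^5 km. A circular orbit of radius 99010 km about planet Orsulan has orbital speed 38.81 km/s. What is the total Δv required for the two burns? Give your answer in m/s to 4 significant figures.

From the circular-orbit relation v² = μ/r at r = 99010 km: μ = v²r = (38.81)² × 99010 = 1.49130×10^8 km³/s².
Semi-major axis of the transfer orbit: a_t = (99010 + 7.453×10^5)/2 = 4.22155×10^5 km.
At r₁ the circular-orbit speed is v₁ = √(μ/r₁) = 38.810 km/s.
Transfer-orbit speed at r₁ (vis-viva equation): v_p = √[μ(2/r₁ − 1/a_t)] = 51.567 km/s.
First burn Δv₁ = |v_p − v₁| = 12.757 km/s.
Circular speed at r₂: v₂ = √(μ/r₂) = 14.1455 km/s.
Transfer-orbit speed at r₂: v_a = √[μ(2/r₂ − 1/a_t)] = 6.85048 km/s.
Second burn Δv₂ = |v₂ − v_a| = 7.2950 km/s.
Total Δv = Δv₁ + Δv₂ = 20.05 km/s.

Δv = 20050 m/s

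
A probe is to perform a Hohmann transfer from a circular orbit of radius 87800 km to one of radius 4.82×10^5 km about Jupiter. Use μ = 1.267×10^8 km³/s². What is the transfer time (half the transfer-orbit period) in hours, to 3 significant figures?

The Hohmann ellipse has a_t = (r₁ + r₂)/2 = 2.849×10^5 km.
Transfer time t = π√(a_t³/μ) = π√((2.849×10^5)³ / 1.267×10^8) = 42440 s.
Converting: 42440 s ÷ 3600 s/hour = 11.8 hours.

t = 11.8 hours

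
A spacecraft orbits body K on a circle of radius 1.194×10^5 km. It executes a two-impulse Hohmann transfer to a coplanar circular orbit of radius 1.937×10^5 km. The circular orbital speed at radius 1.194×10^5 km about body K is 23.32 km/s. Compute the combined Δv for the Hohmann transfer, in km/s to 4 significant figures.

From the circular-orbit relation v² = μ/r at r = 1.194×10^5 km: μ = v²r = (23.32)² × 1.194×10^5 = 6.49324×10^7 km³/s².
Semi-major axis of the transfer orbit: a_t = (1.194×10^5 + 1.937×10^5)/2 = 1.5655×10^5 km.
Circular speed at r₁: v₁ = √(μ/r₁) = √(6.49324×10^7/1.194×10^5) = 23.32 km/s.
Transfer-orbit speed at r₁ (vis-viva): v_p = √[μ(2/r₁ − 1/a_t)] = 25.94 km/s.
First burn Δv₁ = |v_p − v₁| = 2.620 km/s.
Circular speed at r₂: v₂ = √(μ/r₂) = 18.309 km/s.
Transfer-orbit speed at r₂: v_a = √[μ(2/r₂ − 1/a_t)] = 15.990 km/s.
Second burn Δv₂ = |v₂ − v_a| = 2.319 km/s.
Δv = Δv₁ + Δv₂ = 2.620 + 2.319 = 4.939 km/s.

Δv = 4.939 km/s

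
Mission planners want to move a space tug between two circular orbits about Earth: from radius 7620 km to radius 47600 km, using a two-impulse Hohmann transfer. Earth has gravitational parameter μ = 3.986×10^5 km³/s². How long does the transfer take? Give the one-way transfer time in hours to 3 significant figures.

Transfer-ellipse semi-major axis a_t = (r₁ + r₂)/2 = (7620 + 47600)/2 = 27610 km.
By Kepler's third law the transfer-orbit period is T = 2π√(a_t³/μ), so t = T/2 = 22830 s.
Converting: 22830 s ÷ 3600 s/hour = 6.34 hours.

t = 6.34 hours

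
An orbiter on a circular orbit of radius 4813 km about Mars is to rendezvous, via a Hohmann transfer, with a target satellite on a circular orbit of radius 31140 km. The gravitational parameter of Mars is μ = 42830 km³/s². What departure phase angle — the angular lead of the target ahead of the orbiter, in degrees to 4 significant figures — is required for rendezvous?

φ = 101.0°

Semi-major axis of the transfer orbit: a_t = (4813 + 31140)/2 = 17976.5 km.
The half-period of the transfer ellipse is t = π√(a_t³/μ) = 36587.57 s.
The target's mean motion on its circular orbit is ω₂ = √(μ/r₂³) = 3.766137×10^-5 rad/s.
Angle swept by the target during transfer: ω₂·t = 1.377938 rad = 78.95003°.
Arrival is 180° from departure on the ellipse, so φ = 180° − 78.95003° = 101.0°.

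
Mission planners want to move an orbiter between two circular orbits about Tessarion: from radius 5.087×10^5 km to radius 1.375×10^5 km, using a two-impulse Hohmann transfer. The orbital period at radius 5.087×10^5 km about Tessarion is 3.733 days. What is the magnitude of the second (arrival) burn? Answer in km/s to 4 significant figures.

From Kepler's third law T² = 4π²r³/μ at r = 5.087×10^5 km, T = 3.733 days = 3.733 × 86400 s = 3.225312×10^5 s: μ = 4π²r³/T² = 4.99576×10^7 km³/s².
The Hohmann ellipse has a_t = (r₁ + r₂)/2 = 3.231×10^5 km.
On the circular orbit at r = 1.375×10^5 km, v_c = √(μ/r) = 19.061 km/s.
Transfer-orbit speed at the same r (vis-viva, a = a_t): v_t = √[μ(2/r − 1/a_t)] = 23.917 km/s.
Δv₂ = |v_t − v_c| = |23.917 − 19.061| = 4.856 km/s.

Δv₂ = 4.856 km/s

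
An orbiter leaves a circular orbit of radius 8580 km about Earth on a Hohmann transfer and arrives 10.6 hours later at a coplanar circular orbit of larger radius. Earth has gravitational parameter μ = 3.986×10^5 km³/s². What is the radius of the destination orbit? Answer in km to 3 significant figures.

r₂ = 69200 km

Transfer time t = 10.6 hours = 38160 s, and t = π√(a_t³/μ).
So a_t = (μ t²/π²)^(1/3) = (3.986×10^5 × (38160)² / π²)^(1/3) = 38888 km.
Since a_t = (r₁ + r₂)/2, r₂ = 2a_t − r₁ = 2×38888 − 8580 = 69196 km.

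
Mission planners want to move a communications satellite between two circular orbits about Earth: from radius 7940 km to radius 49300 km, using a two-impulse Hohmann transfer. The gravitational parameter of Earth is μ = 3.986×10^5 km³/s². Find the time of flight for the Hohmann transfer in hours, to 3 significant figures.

t = 6.69 hours

Semi-major axis of the transfer orbit: a_t = (7940 + 49300)/2 = 28620 km.
By Kepler's third law the transfer-orbit period is T = 2π√(a_t³/μ), so t = T/2 = 24090 s.
Converting: 24090 s ÷ 3600 s/hour = 6.69 hours.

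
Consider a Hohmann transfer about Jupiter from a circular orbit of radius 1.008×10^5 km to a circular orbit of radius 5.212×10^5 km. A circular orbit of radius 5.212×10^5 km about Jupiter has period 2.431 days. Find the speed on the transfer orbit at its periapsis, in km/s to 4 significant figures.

v = 45.90 km/s

From Kepler's third law T² = 4π²r³/μ at r = 5.212×10^5 km, T = 2.431 days = 2.431 × 86400 s = 2.100384×10^5 s: μ = 4π²r³/T² = 1.26700×10^8 km³/s².
Semi-major axis of the transfer orbit: a_t = (1.008×10^5 + 5.212×10^5)/2 = 3.110×10^5 km.
The periapsis of the transfer ellipse is at r = 1.008×10^5 km.
Applying v² = μ(2/r − 1/a_t): v = 45.90 km/s.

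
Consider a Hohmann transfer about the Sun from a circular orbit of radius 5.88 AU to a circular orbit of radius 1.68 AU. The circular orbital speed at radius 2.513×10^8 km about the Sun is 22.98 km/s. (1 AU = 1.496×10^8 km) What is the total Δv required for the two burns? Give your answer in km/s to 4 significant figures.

From the circular-orbit relation v² = μ/r at r = 2.513×10^8 km: μ = v²r = (22.98)² × 2.513×10^8 = 1.32707×10^11 km³/s².
In km: r₁ = 5.88 × 1.496×10^8 = 8.79648×10^8 km; r₂ = 1.68 × 1.496×10^8 = 2.51328×10^8 km.
Semi-major axis of the transfer orbit: a_t = (8.79648×10^8 + 2.51328×10^8)/2 = 5.65488×10^8 km.
Circular speed at r₁: v₁ = √(μ/r₁) = √(1.32707×10^11/8.79648×10^8) = 12.2826 km/s.
Transfer-orbit speed at r₁ (vis-viva): v_a = √[μ(2/r₁ − 1/a_t)] = 8.18843 km/s.
First burn Δv₁ = |v_a − v₁| = 4.094 km/s.
At r₂, v₂ = √(μ/r₂) = 22.9787 km/s.
Transfer-orbit speed at r₂: v_p = √[μ(2/r₂ − 1/a_t)] = 28.6595 km/s.
Second burn Δv₂ = |v₂ − v_p| = 5.681 km/s.
Δv = Δv₁ + Δv₂ = 4.094 + 5.681 = 9.775 km/s.

Δv = 9.775 km/s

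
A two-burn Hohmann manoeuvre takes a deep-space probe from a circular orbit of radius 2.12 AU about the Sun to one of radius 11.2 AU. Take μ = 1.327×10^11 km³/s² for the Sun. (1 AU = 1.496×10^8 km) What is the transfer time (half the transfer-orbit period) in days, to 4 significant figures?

In km: r₁ = 2.12 × 1.496×10^8 = 3.17152×10^8 km; r₂ = 11.2 × 1.496×10^8 = 1.67552×10^9 km.
Semi-major axis of the transfer orbit: a_t = (3.17152×10^8 + 1.67552×10^9)/2 = 9.96336×10^8 km.
Transfer time t = π√(a_t³/μ) = π√((9.96336×10^8)³ / 1.327×10^11) = 2.712×10^8 s.
Converting: 2.712×10^8 s ÷ 86400 s/day = 3139 days.

t = 3139 days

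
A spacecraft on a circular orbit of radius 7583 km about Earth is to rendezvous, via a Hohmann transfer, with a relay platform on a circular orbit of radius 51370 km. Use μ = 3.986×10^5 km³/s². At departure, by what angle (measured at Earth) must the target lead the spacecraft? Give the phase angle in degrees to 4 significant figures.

Transfer-ellipse semi-major axis a_t = (r₁ + r₂)/2 = (7583 + 51370)/2 = 29476.5 km.
Transfer time t = π√(a_t³/μ) = 25180 s.
Target angular speed ω₂ = √(μ/r₂³) = 5.423×10^-5 rad/s.
Angle swept by the target during transfer: ω₂·t = 1.3655 rad = 78.24°.
The spacecraft traverses 180° on the transfer ellipse, so the target must lead by 180° − 78.24° = 101.8°.

φ = 101.8°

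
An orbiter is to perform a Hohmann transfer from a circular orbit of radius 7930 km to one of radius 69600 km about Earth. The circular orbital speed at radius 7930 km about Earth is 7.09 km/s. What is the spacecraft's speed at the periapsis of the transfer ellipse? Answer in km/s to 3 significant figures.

From the circular-orbit relation v² = μ/r at r = 7930 km: μ = v²r = (7.09)² × 7930 = 3.98626×10^5 km³/s².
Semi-major axis of the transfer orbit: a_t = (7930 + 69600)/2 = 38765 km.
The periapsis of the transfer ellipse is at r = 7930 km.
Vis-viva: v = √[μ(2/r − 1/a_t)] = √[3.98626×10^5 × (2/7930 − 1/38765)] = 9.500 km/s.

v = 9.50 km/s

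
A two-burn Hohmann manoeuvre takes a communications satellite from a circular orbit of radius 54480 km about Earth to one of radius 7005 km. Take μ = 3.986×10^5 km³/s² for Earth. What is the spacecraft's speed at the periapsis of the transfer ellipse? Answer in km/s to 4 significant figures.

Semi-major axis of the transfer orbit: a_t = (54480 + 7005)/2 = 30742.5 km.
The periapsis of the transfer ellipse is at r = 7005 km.
From the vis-viva equation, v = √[μ(2/r − 1/a_t)] = 10.04 km/s.

v = 10.04 km/s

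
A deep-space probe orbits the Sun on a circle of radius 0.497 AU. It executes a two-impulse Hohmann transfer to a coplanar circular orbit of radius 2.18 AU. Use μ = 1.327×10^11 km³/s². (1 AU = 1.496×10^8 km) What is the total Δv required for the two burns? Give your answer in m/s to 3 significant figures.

Δv = 19500 m/s

In km: r₁ = 0.497 × 1.496×10^8 = 7.43512×10^7 km; r₂ = 2.18 × 1.496×10^8 = 3.26128×10^8 km.
Transfer-ellipse semi-major axis a_t = (r₁ + r₂)/2 = (7.43512×10^7 + 3.26128×10^8)/2 = 2.002396×10^8 km.
At r₁ the circular-orbit speed is v₁ = √(μ/r₁) = 42.25 km/s.
Transfer-orbit speed at r₁ (vis-viva equation): v_p = √[μ(2/r₁ − 1/a_t)] = 53.92 km/s.
First burn Δv₁ = |v_p − v₁| = 11.67 km/s.
At r₂, v₂ = √(μ/r₂) = 20.17 km/s.
Transfer-orbit speed at r₂: v_a = √[μ(2/r₂ − 1/a_t)] = 12.29 km/s.
Second burn Δv₂ = |v₂ − v_a| = 7.880 km/s.
Total Δv = Δv₁ + Δv₂ = 19.55 km/s.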